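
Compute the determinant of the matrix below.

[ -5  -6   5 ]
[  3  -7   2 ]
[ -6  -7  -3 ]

det(A) = -472

Forward elimination:
R2 <- R2 - (-3/5)*R1:  [     0  -53/5      5 ]
R3 <- R3 - (6/5)*R1:  [   0  1/5   -9 ]
R3 <- R3 - (-1/53)*R2:  [       0        0  -472/53 ]
Upper-triangular form:
[ -5     -6        5 ]
[  0  -53/5        5 ]
[  0      0  -472/53 ]
det(A) = (-1)^0 * (-5) * (-53/5) * (-472/53) = -472  (0 row swaps -> sign +1)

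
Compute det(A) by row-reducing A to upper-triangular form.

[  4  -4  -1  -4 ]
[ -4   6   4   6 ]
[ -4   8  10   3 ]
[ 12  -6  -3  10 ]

Forward elimination:
R2 <- R2 - (-1)*R1:  [ 0  2  3  2 ]
R3 <- R3 - (-1)*R1:  [  0   4   9  -1 ]
R4 <- R4 - (3)*R1:  [  0   6   0  22 ]
R3 <- R3 - (2)*R2:  [  0   0   3  -5 ]
R4 <- R4 - (3)*R2:  [  0   0  -9  16 ]
R4 <- R4 - (-3)*R3:  [ 0  0  0  1 ]
Upper-triangular form:
[ 4  -4  -1  -4 ]
[ 0   2   3   2 ]
[ 0   0   3  -5 ]
[ 0   0   0   1 ]
det(A) = (-1)^0 * (4) * (2) * (3) * (1) = 24  (0 row swaps -> sign +1)

det(A) = 24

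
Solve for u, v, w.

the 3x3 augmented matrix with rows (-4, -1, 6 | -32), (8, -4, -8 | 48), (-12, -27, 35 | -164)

Forward elimination on [A|b]:
R2 <- R2 - (-2)*R1:  [   0   -6    4  -16 ]
R3 <- R3 - (3)*R1:  [   0  -24   17  -68 ]
R3 <- R3 - (4)*R2:  [  0   0   1  -4 ]
Row echelon form:
[ -4  -1  6  |  -32 ]
[  0  -6  4  |  -16 ]
[  0   0  1  |   -4 ]
Back-substitution:
w = (-4) / 1 = -4
v = (-16 - (4)*(-4)) / -6 = 0
u = (-32 - (-1)*(0) - (6)*(-4)) / -4 = 2

(2, 0, -4)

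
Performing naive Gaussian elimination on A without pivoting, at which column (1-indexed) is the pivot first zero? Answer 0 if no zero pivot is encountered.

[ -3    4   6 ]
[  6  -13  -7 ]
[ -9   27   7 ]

Naive forward elimination:
R2 <- R2 - (-2)*R1:  [  0  -5   5 ]
R3 <- R3 - (3)*R1:  [   0   15  -11 ]
R3 <- R3 - (-3)*R2:  [ 0  0  4 ]
All pivots nonzero; naive elimination completes without hitting a zero pivot.

first zero-pivot column = 0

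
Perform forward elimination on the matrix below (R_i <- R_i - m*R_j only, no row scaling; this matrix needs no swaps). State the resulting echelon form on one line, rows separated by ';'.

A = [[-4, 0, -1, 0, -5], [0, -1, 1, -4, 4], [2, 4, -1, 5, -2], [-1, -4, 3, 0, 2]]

REF = [-4 0 -1 0 -5; 0 -1 1 -4 4; 0 0 5/2 -11 23/2; 0 0 0 127/10 -93/10]

Forward elimination:
R3 <- R3 - (-1/2)*R1:  [    0     4  -3/2     5  -9/2 ]
R4 <- R4 - (1/4)*R1:  [    0    -4  13/4     0  13/4 ]
R3 <- R3 - (-4)*R2:  [    0     0   5/2   -11  23/2 ]
R4 <- R4 - (4)*R2:  [     0      0   -3/4     16  -51/4 ]
R4 <- R4 - (-3/10)*R3:  [      0       0       0  127/10  -93/10 ]
Row echelon form:
[ -4   0   -1       0      -5 ]
[  0  -1    1      -4       4 ]
[  0   0  5/2     -11    23/2 ]
[  0   0    0  127/10  -93/10 ]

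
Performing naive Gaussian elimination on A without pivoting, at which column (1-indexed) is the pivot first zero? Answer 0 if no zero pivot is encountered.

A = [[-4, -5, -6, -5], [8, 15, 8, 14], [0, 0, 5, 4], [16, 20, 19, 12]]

first zero-pivot column = 0

Naive forward elimination:
R2 <- R2 - (-2)*R1:  [  0   5  -4   4 ]
R4 <- R4 - (-4)*R1:  [  0   0  -5  -8 ]
R4 <- R4 - (-1)*R3:  [  0   0   0  -4 ]
All pivots nonzero; naive elimination completes without hitting a zero pivot.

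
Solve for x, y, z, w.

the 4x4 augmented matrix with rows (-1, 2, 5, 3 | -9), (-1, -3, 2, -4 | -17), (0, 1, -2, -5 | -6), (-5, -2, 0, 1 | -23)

(5, 0, -2, 2)

Forward elimination on [A|b]:
R2 <- R2 - (1)*R1:  [  0  -5  -3  -7  -8 ]
R4 <- R4 - (5)*R1:  [   0  -12  -25  -14   22 ]
R3 <- R3 - (-1/5)*R2:  [     0      0  -13/5  -32/5  -38/5 ]
R4 <- R4 - (12/5)*R2:  [     0      0  -89/5   14/5  206/5 ]
R4 <- R4 - (89/13)*R3:  [       0        0        0   606/13  1212/13 ]
Row echelon form:
[ -1   2      5       3  |       -9 ]
[  0  -5     -3      -7  |       -8 ]
[  0   0  -13/5   -32/5  |    -38/5 ]
[  0   0      0  606/13  |  1212/13 ]
Back-substitution:
w = (1212/13) / (606/13) = 2
z = (-38/5 - (-32/5)*(2)) / (-13/5) = -2
y = (-8 - (-3)*(-2) - (-7)*(2)) / -5 = 0
x = (-9 - (2)*(0) - (5)*(-2) - (3)*(2)) / -1 = 5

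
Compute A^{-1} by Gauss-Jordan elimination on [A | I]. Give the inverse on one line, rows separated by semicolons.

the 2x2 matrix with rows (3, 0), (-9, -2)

inverse = [1/3 0; -3/2 -1/2]

Gauss-Jordan on [A | I]:
R1 <- (1/3)*R1:  [   1    0  |  1/3    0 ]
R2 <- R2 - (-9)*R1:  [  0  -2  |   3   1 ]
R2 <- (1/-2)*R2:  [    0     1  |  -3/2  -1/2 ]
Right block of [I | A^{-1}] is the inverse:
[  1/3     0 ]
[ -3/2  -1/2 ]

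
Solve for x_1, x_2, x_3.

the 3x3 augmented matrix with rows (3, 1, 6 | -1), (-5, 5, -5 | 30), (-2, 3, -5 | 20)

(0, 5, -1)

Forward elimination on [A|b]:
R2 <- R2 - (-5/3)*R1:  [    0  20/3     5  85/3 ]
R3 <- R3 - (-2/3)*R1:  [    0  11/3    -1  58/3 ]
R3 <- R3 - (11/20)*R2:  [     0      0  -15/4   15/4 ]
Row echelon form:
[ 3     1      6  |    -1 ]
[ 0  20/3      5  |  85/3 ]
[ 0     0  -15/4  |  15/4 ]
Back-substitution:
x_3 = (15/4) / (-15/4) = -1
x_2 = (85/3 - (5)*(-1)) / (20/3) = 5
x_1 = (-1 - (1)*(5) - (6)*(-1)) / 3 = 0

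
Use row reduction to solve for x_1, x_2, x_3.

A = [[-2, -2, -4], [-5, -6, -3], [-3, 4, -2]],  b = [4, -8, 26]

(-2, 4, -2)

Forward elimination on [A|b]:
R2 <- R2 - (5/2)*R1:  [   0   -1    7  -18 ]
R3 <- R3 - (3/2)*R1:  [  0   7   4  20 ]
R3 <- R3 - (-7)*R2:  [    0     0    53  -106 ]
Row echelon form:
[ -2  -2  -4  |     4 ]
[  0  -1   7  |   -18 ]
[  0   0  53  |  -106 ]
Back-substitution:
x_3 = (-106) / 53 = -2
x_2 = (-18 - (7)*(-2)) / -1 = 4
x_1 = (4 - (-2)*(4) - (-4)*(-2)) / -2 = -2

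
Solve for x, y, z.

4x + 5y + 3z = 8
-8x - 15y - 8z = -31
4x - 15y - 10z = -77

Forward elimination on [A|b]:
R2 <- R2 - (-2)*R1:  [   0   -5   -2  -15 ]
R3 <- R3 - (1)*R1:  [   0  -20  -13  -85 ]
R3 <- R3 - (4)*R2:  [   0    0   -5  -25 ]
Row echelon form:
[ 4   5   3  |    8 ]
[ 0  -5  -2  |  -15 ]
[ 0   0  -5  |  -25 ]
Back-substitution:
z = (-25) / -5 = 5
y = (-15 - (-2)*(5)) / -5 = 1
x = (8 - (5)*(1) - (3)*(5)) / 4 = -3

(-3, 1, 5)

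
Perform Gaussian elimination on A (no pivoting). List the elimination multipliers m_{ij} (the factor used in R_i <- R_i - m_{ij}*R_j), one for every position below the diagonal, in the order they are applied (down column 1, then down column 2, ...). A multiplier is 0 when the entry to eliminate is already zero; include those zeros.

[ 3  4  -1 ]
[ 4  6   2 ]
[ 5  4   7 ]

multipliers: 4/3, 5/3, -4

Forward elimination:
R2 <- R2 - (4/3)*R1:  [    0   2/3  10/3 ]
R3 <- R3 - (5/3)*R1:  [    0  -8/3  26/3 ]
R3 <- R3 - (-4)*R2:  [  0   0  22 ]
Multipliers (in order of application): m_{21} = 4/3, m_{31} = 5/3, m_{32} = -4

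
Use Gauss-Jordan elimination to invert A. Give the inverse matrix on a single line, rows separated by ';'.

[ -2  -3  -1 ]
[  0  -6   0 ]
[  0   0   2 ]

Gauss-Jordan on [A | I]:
R1 <- (1/-2)*R1:  [    1   3/2   1/2  |  -1/2     0     0 ]
R2 <- (1/-6)*R2:  [    0     1     0  |     0  -1/6     0 ]
R1 <- R1 - (3/2)*R2:  [    1     0   1/2  |  -1/2   1/4     0 ]
R3 <- (1/2)*R3:  [   0    0    1  |    0    0  1/2 ]
R1 <- R1 - (1/2)*R3:  [    1     0     0  |  -1/2   1/4  -1/4 ]
Right block of [I | A^{-1}] is the inverse:
[ -1/2   1/4  -1/4 ]
[    0  -1/6     0 ]
[    0     0   1/2 ]

inverse = [-1/2 1/4 -1/4; 0 -1/6 0; 0 0 1/2]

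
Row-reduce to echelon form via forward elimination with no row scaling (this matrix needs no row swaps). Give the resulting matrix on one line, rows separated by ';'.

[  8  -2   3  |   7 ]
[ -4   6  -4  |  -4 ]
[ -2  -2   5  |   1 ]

Forward elimination:
R2 <- R2 - (-1/2)*R1:  [    0     5  -5/2  -1/2 ]
R3 <- R3 - (-1/4)*R1:  [    0  -5/2  23/4  11/4 ]
R3 <- R3 - (-1/2)*R2:  [   0    0  9/2  5/2 ]
Row echelon form:
[ 8  -2     3  |     7 ]
[ 0   5  -5/2  |  -1/2 ]
[ 0   0   9/2  |   5/2 ]

REF = [8 -2 3 7; 0 5 -5/2 -1/2; 0 0 9/2 5/2]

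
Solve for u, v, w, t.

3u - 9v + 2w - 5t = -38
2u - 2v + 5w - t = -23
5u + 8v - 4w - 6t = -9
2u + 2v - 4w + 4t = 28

Forward elimination on [A|b]:
R2 <- R2 - (2/3)*R1:  [    0     4  11/3   7/3   7/3 ]
R3 <- R3 - (5/3)*R1:  [     0     23  -22/3    7/3  163/3 ]
R4 <- R4 - (2/3)*R1:  [     0      8  -16/3   22/3  160/3 ]
R3 <- R3 - (23/4)*R2:  [       0        0  -341/12  -133/12   491/12 ]
R4 <- R4 - (2)*R2:  [     0      0  -38/3    8/3  146/3 ]
R4 <- R4 - (152/341)*R3:  [         0          0          0   2594/341  10376/341 ]
Row echelon form:
[ 3  -9        2        -5  |        -38 ]
[ 0   4     11/3       7/3  |        7/3 ]
[ 0   0  -341/12   -133/12  |     491/12 ]
[ 0   0        0  2594/341  |  10376/341 ]
Back-substitution:
t = (10376/341) / (2594/341) = 4
w = (491/12 - (-133/12)*(4)) / (-341/12) = -3
v = (7/3 - (11/3)*(-3) - (7/3)*(4)) / 4 = 1
u = (-38 - (-9)*(1) - (2)*(-3) - (-5)*(4)) / 3 = -1

(-1, 1, -3, 4)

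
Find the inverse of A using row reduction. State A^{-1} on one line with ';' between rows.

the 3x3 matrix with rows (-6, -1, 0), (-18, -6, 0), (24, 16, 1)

Gauss-Jordan on [A | I]:
R1 <- (1/-6)*R1:  [    1   1/6     0  |  -1/6     0     0 ]
R2 <- R2 - (-18)*R1:  [  0  -3   0  |  -3   1   0 ]
R3 <- R3 - (24)*R1:  [  0  12   1  |   4   0   1 ]
R2 <- (1/-3)*R2:  [    0     1     0  |     1  -1/3     0 ]
R1 <- R1 - (1/6)*R2:  [    1     0     0  |  -1/3  1/18     0 ]
R3 <- R3 - (12)*R2:  [  0   0   1  |  -8   4   1 ]
Right block of [I | A^{-1}] is the inverse:
[ -1/3  1/18  0 ]
[    1  -1/3  0 ]
[   -8     4  1 ]

inverse = [-1/3 1/18 0; 1 -1/3 0; -8 4 1]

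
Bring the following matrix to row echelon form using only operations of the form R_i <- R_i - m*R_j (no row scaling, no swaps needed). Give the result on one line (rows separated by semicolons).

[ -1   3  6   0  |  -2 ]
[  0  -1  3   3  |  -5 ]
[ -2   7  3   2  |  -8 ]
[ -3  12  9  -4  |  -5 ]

REF = [-1 3 6 0 -2; 0 -1 3 3 -5; 0 0 -6 5 -9; 0 0 0 5 -14]

Forward elimination:
R3 <- R3 - (2)*R1:  [  0   1  -9   2  -4 ]
R4 <- R4 - (3)*R1:  [  0   3  -9  -4   1 ]
R3 <- R3 - (-1)*R2:  [  0   0  -6   5  -9 ]
R4 <- R4 - (-3)*R2:  [   0    0    0    5  -14 ]
Row echelon form:
[ -1   3   6  0  |   -2 ]
[  0  -1   3  3  |   -5 ]
[  0   0  -6  5  |   -9 ]
[  0   0   0  5  |  -14 ]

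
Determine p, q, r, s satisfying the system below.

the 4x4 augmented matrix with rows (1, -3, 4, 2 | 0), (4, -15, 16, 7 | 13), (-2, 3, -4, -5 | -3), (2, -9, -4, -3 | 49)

(-3, -5, -4, 2)

Forward elimination on [A|b]:
R2 <- R2 - (4)*R1:  [  0  -3   0  -1  13 ]
R3 <- R3 - (-2)*R1:  [  0  -3   4  -1  -3 ]
R4 <- R4 - (2)*R1:  [   0   -3  -12   -7   49 ]
R3 <- R3 - (1)*R2:  [   0    0    4    0  -16 ]
R4 <- R4 - (1)*R2:  [   0    0  -12   -6   36 ]
R4 <- R4 - (-3)*R3:  [   0    0    0   -6  -12 ]
Row echelon form:
[ 1  -3  4   2  |    0 ]
[ 0  -3  0  -1  |   13 ]
[ 0   0  4   0  |  -16 ]
[ 0   0  0  -6  |  -12 ]
Back-substitution:
s = (-12) / -6 = 2
r = (-16) / 4 = -4
q = (13 - (-1)*(2)) / -3 = -5
p = (0 - (-3)*(-5) - (4)*(-4) - (2)*(2)) / 1 = -3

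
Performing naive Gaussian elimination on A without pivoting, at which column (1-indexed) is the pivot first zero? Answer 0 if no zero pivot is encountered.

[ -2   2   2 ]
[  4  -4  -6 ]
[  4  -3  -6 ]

Naive forward elimination:
R2 <- R2 - (-2)*R1:  [  0   0  -2 ]
R3 <- R3 - (-2)*R1:  [  0   1  -2 ]
Matrix at this point:
[ -2  2   2 ]
[  0  0  -2 ]
[  0  1  -2 ]
Pivot entry (2,2) is zero but row 3 has 1 in column 2 -> naive elimination stops; a row interchange (e.g. R2 <-> R3) would be required here.

first zero-pivot column = 2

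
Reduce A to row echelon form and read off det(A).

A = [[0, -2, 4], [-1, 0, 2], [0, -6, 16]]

Forward elimination:
R1 <-> R2   (pivot in column 1 was zero)
[ -1   0   2 ]
[  0  -2   4 ]
[  0  -6  16 ]
R3 <- R3 - (3)*R2:  [ 0  0  4 ]
Upper-triangular form:
[ -1   0  2 ]
[  0  -2  4 ]
[  0   0  4 ]
det(A) = (-1)^1 * (-1) * (-2) * (4) = -8  (1 row swap -> sign -1)

det(A) = -8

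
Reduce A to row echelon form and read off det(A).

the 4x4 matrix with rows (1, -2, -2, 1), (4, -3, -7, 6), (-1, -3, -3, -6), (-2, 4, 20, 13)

Forward elimination:
R2 <- R2 - (4)*R1:  [ 0  5  1  2 ]
R3 <- R3 - (-1)*R1:  [  0  -5  -5  -5 ]
R4 <- R4 - (-2)*R1:  [  0   0  16  15 ]
R3 <- R3 - (-1)*R2:  [  0   0  -4  -3 ]
R4 <- R4 - (-4)*R3:  [ 0  0  0  3 ]
Upper-triangular form:
[ 1  -2  -2   1 ]
[ 0   5   1   2 ]
[ 0   0  -4  -3 ]
[ 0   0   0   3 ]
det(A) = (-1)^0 * (1) * (5) * (-4) * (3) = -60  (0 row swaps -> sign +1)

det(A) = -60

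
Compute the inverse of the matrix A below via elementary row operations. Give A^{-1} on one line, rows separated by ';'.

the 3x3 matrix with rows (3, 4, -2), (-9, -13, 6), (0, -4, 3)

inverse = [5/3 4/9 2/9; -3 -1 0; -4 -4/3 1/3]

Gauss-Jordan on [A | I]:
R1 <- (1/3)*R1:  [    1   4/3  -2/3  |   1/3     0     0 ]
R2 <- R2 - (-9)*R1:  [  0  -1   0  |   3   1   0 ]
R2 <- (1/-1)*R2:  [  0   1   0  |  -3  -1   0 ]
R1 <- R1 - (4/3)*R2:  [    1     0  -2/3  |  13/3   4/3     0 ]
R3 <- R3 - (-4)*R2:  [   0    0    3  |  -12   -4    1 ]
R3 <- (1/3)*R3:  [    0     0     1  |    -4  -4/3   1/3 ]
R1 <- R1 - (-2/3)*R3:  [   1    0    0  |  5/3  4/9  2/9 ]
Right block of [I | A^{-1}] is the inverse:
[ 5/3   4/9  2/9 ]
[  -3    -1    0 ]
[  -4  -4/3  1/3 ]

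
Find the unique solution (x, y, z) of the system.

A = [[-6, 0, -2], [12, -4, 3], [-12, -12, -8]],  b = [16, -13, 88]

Forward elimination on [A|b]:
R2 <- R2 - (-2)*R1:  [  0  -4  -1  19 ]
R3 <- R3 - (2)*R1:  [   0  -12   -4   56 ]
R3 <- R3 - (3)*R2:  [  0   0  -1  -1 ]
Row echelon form:
[ -6   0  -2  |  16 ]
[  0  -4  -1  |  19 ]
[  0   0  -1  |  -1 ]
Back-substitution:
z = (-1) / -1 = 1
y = (19 - (-1)*(1)) / -4 = -5
x = (16 - (-2)*(1)) / -6 = -3

(-3, -5, 1)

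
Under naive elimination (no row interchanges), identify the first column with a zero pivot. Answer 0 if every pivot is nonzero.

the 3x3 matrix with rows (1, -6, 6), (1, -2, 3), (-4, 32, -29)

Naive forward elimination:
R2 <- R2 - (1)*R1:  [  0   4  -3 ]
R3 <- R3 - (-4)*R1:  [  0   8  -5 ]
R3 <- R3 - (2)*R2:  [ 0  0  1 ]
All pivots nonzero; naive elimination completes without hitting a zero pivot.

first zero-pivot column = 0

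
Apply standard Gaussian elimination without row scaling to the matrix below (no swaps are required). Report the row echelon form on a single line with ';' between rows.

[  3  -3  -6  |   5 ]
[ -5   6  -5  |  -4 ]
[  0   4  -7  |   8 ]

Forward elimination:
R2 <- R2 - (-5/3)*R1:  [    0     1   -15  13/3 ]
R3 <- R3 - (4)*R2:  [     0      0     53  -28/3 ]
Row echelon form:
[ 3  -3   -6  |      5 ]
[ 0   1  -15  |   13/3 ]
[ 0   0   53  |  -28/3 ]

REF = [3 -3 -6 5; 0 1 -15 13/3; 0 0 53 -28/3]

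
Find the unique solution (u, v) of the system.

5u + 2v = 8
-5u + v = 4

(0, 4)

Forward elimination on [A|b]:
R2 <- R2 - (-1)*R1:  [  0   3  12 ]
Row echelon form:
[ 5  2  |   8 ]
[ 0  3  |  12 ]
Back-substitution:
v = (12) / 3 = 4
u = (8 - (2)*(4)) / 5 = 0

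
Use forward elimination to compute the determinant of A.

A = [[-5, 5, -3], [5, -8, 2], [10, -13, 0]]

Forward elimination:
R2 <- R2 - (-1)*R1:  [  0  -3  -1 ]
R3 <- R3 - (-2)*R1:  [  0  -3  -6 ]
R3 <- R3 - (1)*R2:  [  0   0  -5 ]
Upper-triangular form:
[ -5   5  -3 ]
[  0  -3  -1 ]
[  0   0  -5 ]
det(A) = (-1)^0 * (-5) * (-3) * (-5) = -75  (0 row swaps -> sign +1)

det(A) = -75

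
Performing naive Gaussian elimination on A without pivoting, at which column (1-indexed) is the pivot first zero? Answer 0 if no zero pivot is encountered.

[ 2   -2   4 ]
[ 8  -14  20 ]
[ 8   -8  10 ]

first zero-pivot column = 0

Naive forward elimination:
R2 <- R2 - (4)*R1:  [  0  -6   4 ]
R3 <- R3 - (4)*R1:  [  0   0  -6 ]
All pivots nonzero; naive elimination completes without hitting a zero pivot.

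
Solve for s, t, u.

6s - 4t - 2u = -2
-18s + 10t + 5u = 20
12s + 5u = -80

(-5, -5, -4)

Forward elimination on [A|b]:
R2 <- R2 - (-3)*R1:  [  0  -2  -1  14 ]
R3 <- R3 - (2)*R1:  [   0    8    9  -76 ]
R3 <- R3 - (-4)*R2:  [   0    0    5  -20 ]
Row echelon form:
[ 6  -4  -2  |   -2 ]
[ 0  -2  -1  |   14 ]
[ 0   0   5  |  -20 ]
Back-substitution:
u = (-20) / 5 = -4
t = (14 - (-1)*(-4)) / -2 = -5
s = (-2 - (-4)*(-5) - (-2)*(-4)) / 6 = -5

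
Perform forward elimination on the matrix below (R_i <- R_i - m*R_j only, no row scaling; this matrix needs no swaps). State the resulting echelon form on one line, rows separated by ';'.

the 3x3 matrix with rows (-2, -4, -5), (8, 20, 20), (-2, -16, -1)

REF = [-2 -4 -5; 0 4 0; 0 0 4]

Forward elimination:
R2 <- R2 - (-4)*R1:  [ 0  4  0 ]
R3 <- R3 - (1)*R1:  [   0  -12    4 ]
R3 <- R3 - (-3)*R2:  [ 0  0  4 ]
Row echelon form:
[ -2  -4  -5 ]
[  0   4   0 ]
[  0   0   4 ]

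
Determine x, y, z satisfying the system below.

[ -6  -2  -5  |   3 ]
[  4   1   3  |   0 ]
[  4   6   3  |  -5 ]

(4, -1, -5)

Forward elimination on [A|b]:
R2 <- R2 - (-2/3)*R1:  [    0  -1/3  -1/3     2 ]
R3 <- R3 - (-2/3)*R1:  [    0  14/3  -1/3    -3 ]
R3 <- R3 - (-14)*R2:  [  0   0  -5  25 ]
Row echelon form:
[ -6    -2    -5  |   3 ]
[  0  -1/3  -1/3  |   2 ]
[  0     0    -5  |  25 ]
Back-substitution:
z = (25) / -5 = -5
y = (2 - (-1/3)*(-5)) / (-1/3) = -1
x = (3 - (-2)*(-1) - (-5)*(-5)) / -6 = 4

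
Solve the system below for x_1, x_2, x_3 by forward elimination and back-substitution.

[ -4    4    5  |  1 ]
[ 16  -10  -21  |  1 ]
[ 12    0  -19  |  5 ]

(2, 1, 1)

Forward elimination on [A|b]:
R2 <- R2 - (-4)*R1:  [  0   6  -1   5 ]
R3 <- R3 - (-3)*R1:  [  0  12  -4   8 ]
R3 <- R3 - (2)*R2:  [  0   0  -2  -2 ]
Row echelon form:
[ -4  4   5  |   1 ]
[  0  6  -1  |   5 ]
[  0  0  -2  |  -2 ]
Back-substitution:
x_3 = (-2) / -2 = 1
x_2 = (5 - (-1)*(1)) / 6 = 1
x_1 = (1 - (4)*(1) - (5)*(1)) / -4 = 2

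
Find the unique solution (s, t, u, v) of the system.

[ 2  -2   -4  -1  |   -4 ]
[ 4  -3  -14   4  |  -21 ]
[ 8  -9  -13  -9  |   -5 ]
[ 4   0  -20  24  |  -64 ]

Forward elimination on [A|b]:
R2 <- R2 - (2)*R1:  [   0    1   -6    6  -13 ]
R3 <- R3 - (4)*R1:  [  0  -1   3  -5  11 ]
R4 <- R4 - (2)*R1:  [   0    4  -12   26  -56 ]
R3 <- R3 - (-1)*R2:  [  0   0  -3   1  -2 ]
R4 <- R4 - (4)*R2:  [  0   0  12   2  -4 ]
R4 <- R4 - (-4)*R3:  [   0    0    0    6  -12 ]
Row echelon form:
[ 2  -2  -4  -1  |   -4 ]
[ 0   1  -6   6  |  -13 ]
[ 0   0  -3   1  |   -2 ]
[ 0   0   0   6  |  -12 ]
Back-substitution:
v = (-12) / 6 = -2
u = (-2 - (1)*(-2)) / -3 = 0
t = (-13 - (-6)*(0) - (6)*(-2)) / 1 = -1
s = (-4 - (-2)*(-1) - (-4)*(0) - (-1)*(-2)) / 2 = -4

(-4, -1, 0, -2)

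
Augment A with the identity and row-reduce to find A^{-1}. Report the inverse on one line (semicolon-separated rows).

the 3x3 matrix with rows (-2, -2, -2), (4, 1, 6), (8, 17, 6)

Gauss-Jordan on [A | I]:
R1 <- (1/-2)*R1:  [    1     1     1  |  -1/2     0     0 ]
R2 <- R2 - (4)*R1:  [  0  -3   2  |   2   1   0 ]
R3 <- R3 - (8)*R1:  [  0   9  -2  |   4   0   1 ]
R2 <- (1/-3)*R2:  [    0     1  -2/3  |  -2/3  -1/3     0 ]
R1 <- R1 - (1)*R2:  [   1    0  5/3  |  1/6  1/3    0 ]
R3 <- R3 - (9)*R2:  [  0   0   4  |  10   3   1 ]
R3 <- (1/4)*R3:  [   0    0    1  |  5/2  3/4  1/4 ]
R1 <- R1 - (5/3)*R3:  [      1       0       0  |      -4  -11/12   -5/12 ]
R2 <- R2 - (-2/3)*R3:  [   0    1    0  |    1  1/6  1/6 ]
Right block of [I | A^{-1}] is the inverse:
[  -4  -11/12  -5/12 ]
[   1     1/6    1/6 ]
[ 5/2     3/4    1/4 ]

inverse = [-4 -11/12 -5/12; 1 1/6 1/6; 5/2 3/4 1/4]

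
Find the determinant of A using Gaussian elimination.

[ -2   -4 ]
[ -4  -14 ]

det(A) = 12

Forward elimination:
R2 <- R2 - (2)*R1:  [  0  -6 ]
Upper-triangular form:
[ -2  -4 ]
[  0  -6 ]
det(A) = (-1)^0 * (-2) * (-6) = 12  (0 row swaps -> sign +1)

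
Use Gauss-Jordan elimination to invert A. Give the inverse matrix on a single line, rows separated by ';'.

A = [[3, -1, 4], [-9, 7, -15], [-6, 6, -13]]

inverse = [1/24 -11/24 13/24; 9/8 5/8 -3/8; 1/2 1/2 -1/2]

Gauss-Jordan on [A | I]:
R1 <- (1/3)*R1:  [    1  -1/3   4/3  |   1/3     0     0 ]
R2 <- R2 - (-9)*R1:  [  0   4  -3  |   3   1   0 ]
R3 <- R3 - (-6)*R1:  [  0   4  -5  |   2   0   1 ]
R2 <- (1/4)*R2:  [    0     1  -3/4  |   3/4   1/4     0 ]
R1 <- R1 - (-1/3)*R2:  [     1      0  13/12  |   7/12   1/12      0 ]
R3 <- R3 - (4)*R2:  [  0   0  -2  |  -1  -1   1 ]
R3 <- (1/-2)*R3:  [    0     0     1  |   1/2   1/2  -1/2 ]
R1 <- R1 - (13/12)*R3:  [      1       0       0  |    1/24  -11/24   13/24 ]
R2 <- R2 - (-3/4)*R3:  [    0     1     0  |   9/8   5/8  -3/8 ]
Right block of [I | A^{-1}] is the inverse:
[ 1/24  -11/24  13/24 ]
[  9/8     5/8   -3/8 ]
[  1/2     1/2   -1/2 ]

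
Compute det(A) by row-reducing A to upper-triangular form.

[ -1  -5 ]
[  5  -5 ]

det(A) = 30

Forward elimination:
R2 <- R2 - (-5)*R1:  [   0  -30 ]
Upper-triangular form:
[ -1   -5 ]
[  0  -30 ]
det(A) = (-1)^0 * (-1) * (-30) = 30  (0 row swaps -> sign +1)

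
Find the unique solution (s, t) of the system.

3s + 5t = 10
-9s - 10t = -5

(-5, 5)

Forward elimination on [A|b]:
R2 <- R2 - (-3)*R1:  [  0   5  25 ]
Row echelon form:
[ 3  5  |  10 ]
[ 0  5  |  25 ]
Back-substitution:
t = (25) / 5 = 5
s = (10 - (5)*(5)) / 3 = -5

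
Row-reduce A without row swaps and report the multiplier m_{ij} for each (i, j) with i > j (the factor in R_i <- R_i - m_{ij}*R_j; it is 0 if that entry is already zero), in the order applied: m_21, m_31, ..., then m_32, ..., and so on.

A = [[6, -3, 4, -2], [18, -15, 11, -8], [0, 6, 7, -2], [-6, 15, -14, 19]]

Forward elimination:
R2 <- R2 - (3)*R1:  [  0  -6  -1  -2 ]
R3: entry in column 1 is already 0 -> m_{31} = 0 (no row operation needed)
R4 <- R4 - (-1)*R1:  [   0   12  -10   17 ]
R3 <- R3 - (-1)*R2:  [  0   0   6  -4 ]
R4 <- R4 - (-2)*R2:  [   0    0  -12   13 ]
R4 <- R4 - (-2)*R3:  [ 0  0  0  5 ]
Multipliers (in order of application): m_{21} = 3, m_{31} = 0, m_{41} = -1, m_{32} = -1, m_{42} = -2, m_{43} = -2

multipliers: 3, 0, -1, -1, -2, -2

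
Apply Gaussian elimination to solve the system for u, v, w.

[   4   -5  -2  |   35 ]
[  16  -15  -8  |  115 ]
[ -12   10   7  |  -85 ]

Forward elimination on [A|b]:
R2 <- R2 - (4)*R1:  [   0    5    0  -25 ]
R3 <- R3 - (-3)*R1:  [  0  -5   1  20 ]
R3 <- R3 - (-1)*R2:  [  0   0   1  -5 ]
Row echelon form:
[ 4  -5  -2  |   35 ]
[ 0   5   0  |  -25 ]
[ 0   0   1  |   -5 ]
Back-substitution:
w = (-5) / 1 = -5
v = (-25) / 5 = -5
u = (35 - (-5)*(-5) - (-2)*(-5)) / 4 = 0

(0, -5, -5)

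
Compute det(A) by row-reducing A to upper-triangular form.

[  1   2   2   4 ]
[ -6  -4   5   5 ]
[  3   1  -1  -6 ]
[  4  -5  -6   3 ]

Forward elimination:
R2 <- R2 - (-6)*R1:  [  0   8  17  29 ]
R3 <- R3 - (3)*R1:  [   0   -5   -7  -18 ]
R4 <- R4 - (4)*R1:  [   0  -13  -14  -13 ]
R3 <- R3 - (-5/8)*R2:  [    0     0  29/8   1/8 ]
R4 <- R4 - (-13/8)*R2:  [     0      0  109/8  273/8 ]
R4 <- R4 - (109/29)*R3:  [      0       0       0  976/29 ]
Upper-triangular form:
[ 1  2     2       4 ]
[ 0  8    17      29 ]
[ 0  0  29/8     1/8 ]
[ 0  0     0  976/29 ]
det(A) = (-1)^0 * (1) * (8) * (29/8) * (976/29) = 976  (0 row swaps -> sign +1)

det(A) = 976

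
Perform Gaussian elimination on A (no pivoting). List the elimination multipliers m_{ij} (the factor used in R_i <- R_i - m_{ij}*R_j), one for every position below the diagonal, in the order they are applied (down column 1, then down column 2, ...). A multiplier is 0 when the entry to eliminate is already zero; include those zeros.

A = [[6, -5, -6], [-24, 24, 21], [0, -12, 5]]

multipliers: -4, 0, -3

Forward elimination:
R2 <- R2 - (-4)*R1:  [  0   4  -3 ]
R3: entry in column 1 is already 0 -> m_{31} = 0 (no row operation needed)
R3 <- R3 - (-3)*R2:  [  0   0  -4 ]
Multipliers (in order of application): m_{21} = -4, m_{31} = 0, m_{32} = -3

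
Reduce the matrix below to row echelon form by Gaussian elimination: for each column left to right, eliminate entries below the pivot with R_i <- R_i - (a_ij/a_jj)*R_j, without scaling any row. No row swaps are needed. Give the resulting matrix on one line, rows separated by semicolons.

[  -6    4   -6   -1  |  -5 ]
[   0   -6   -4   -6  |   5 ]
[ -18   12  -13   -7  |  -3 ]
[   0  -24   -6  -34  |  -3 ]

Forward elimination:
R3 <- R3 - (3)*R1:  [  0   0   5  -4  12 ]
R4 <- R4 - (4)*R2:  [   0    0   10  -10  -23 ]
R4 <- R4 - (2)*R3:  [   0    0    0   -2  -47 ]
Row echelon form:
[ -6   4  -6  -1  |   -5 ]
[  0  -6  -4  -6  |    5 ]
[  0   0   5  -4  |   12 ]
[  0   0   0  -2  |  -47 ]

REF = [-6 4 -6 -1 -5; 0 -6 -4 -6 5; 0 0 5 -4 12; 0 0 0 -2 -47]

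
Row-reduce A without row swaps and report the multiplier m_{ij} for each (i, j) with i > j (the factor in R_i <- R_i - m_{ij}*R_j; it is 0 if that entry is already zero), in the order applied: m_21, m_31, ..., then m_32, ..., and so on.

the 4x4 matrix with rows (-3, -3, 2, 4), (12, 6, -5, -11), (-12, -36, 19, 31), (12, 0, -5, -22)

multipliers: -4, 4, -4, 4, 2, 3

Forward elimination:
R2 <- R2 - (-4)*R1:  [  0  -6   3   5 ]
R3 <- R3 - (4)*R1:  [   0  -24   11   15 ]
R4 <- R4 - (-4)*R1:  [   0  -12    3   -6 ]
R3 <- R3 - (4)*R2:  [  0   0  -1  -5 ]
R4 <- R4 - (2)*R2:  [   0    0   -3  -16 ]
R4 <- R4 - (3)*R3:  [  0   0   0  -1 ]
Multipliers (in order of application): m_{21} = -4, m_{31} = 4, m_{41} = -4, m_{32} = 4, m_{42} = 2, m_{43} = 3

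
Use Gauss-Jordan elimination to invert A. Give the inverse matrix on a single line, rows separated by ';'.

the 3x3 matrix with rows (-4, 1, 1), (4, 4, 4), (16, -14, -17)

inverse = [-1/5 1/20 0; 11/5 13/15 1/3; -2 -2/3 -1/3]

Gauss-Jordan on [A | I]:
R1 <- (1/-4)*R1:  [    1  -1/4  -1/4  |  -1/4     0     0 ]
R2 <- R2 - (4)*R1:  [ 0  5  5  |  1  1  0 ]
R3 <- R3 - (16)*R1:  [   0  -10  -13  |    4    0    1 ]
R2 <- (1/5)*R2:  [   0    1    1  |  1/5  1/5    0 ]
R1 <- R1 - (-1/4)*R2:  [    1     0     0  |  -1/5  1/20     0 ]
R3 <- R3 - (-10)*R2:  [  0   0  -3  |   6   2   1 ]
R3 <- (1/-3)*R3:  [    0     0     1  |    -2  -2/3  -1/3 ]
R2 <- R2 - (1)*R3:  [     0      1      0  |   11/5  13/15    1/3 ]
Right block of [I | A^{-1}] is the inverse:
[ -1/5   1/20     0 ]
[ 11/5  13/15   1/3 ]
[   -2   -2/3  -1/3 ]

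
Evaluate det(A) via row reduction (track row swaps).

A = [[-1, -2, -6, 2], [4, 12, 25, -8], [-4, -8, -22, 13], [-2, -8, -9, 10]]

det(A) = 32

Forward elimination:
R2 <- R2 - (-4)*R1:  [ 0  4  1  0 ]
R3 <- R3 - (4)*R1:  [ 0  0  2  5 ]
R4 <- R4 - (2)*R1:  [  0  -4   3   6 ]
R4 <- R4 - (-1)*R2:  [ 0  0  4  6 ]
R4 <- R4 - (2)*R3:  [  0   0   0  -4 ]
Upper-triangular form:
[ -1  -2  -6   2 ]
[  0   4   1   0 ]
[  0   0   2   5 ]
[  0   0   0  -4 ]
det(A) = (-1)^0 * (-1) * (4) * (2) * (-4) = 32  (0 row swaps -> sign +1)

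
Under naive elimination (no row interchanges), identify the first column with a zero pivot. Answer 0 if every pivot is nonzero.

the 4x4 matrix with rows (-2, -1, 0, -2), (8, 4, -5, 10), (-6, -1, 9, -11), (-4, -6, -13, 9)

Naive forward elimination:
R2 <- R2 - (-4)*R1:  [  0   0  -5   2 ]
R3 <- R3 - (3)*R1:  [  0   2   9  -5 ]
R4 <- R4 - (2)*R1:  [   0   -4  -13   13 ]
Matrix at this point:
[ -2  -1    0  -2 ]
[  0   0   -5   2 ]
[  0   2    9  -5 ]
[  0  -4  -13  13 ]
Pivot entry (2,2) is zero but row 3 has 2 in column 2 -> naive elimination stops; a row interchange (e.g. R2 <-> R3) would be required here.

first zero-pivot column = 2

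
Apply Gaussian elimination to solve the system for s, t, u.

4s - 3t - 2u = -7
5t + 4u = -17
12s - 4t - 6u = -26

Forward elimination on [A|b]:
R3 <- R3 - (3)*R1:  [  0   5   0  -5 ]
R3 <- R3 - (1)*R2:  [  0   0  -4  12 ]
Row echelon form:
[ 4  -3  -2  |   -7 ]
[ 0   5   4  |  -17 ]
[ 0   0  -4  |   12 ]
Back-substitution:
u = (12) / -4 = -3
t = (-17 - (4)*(-3)) / 5 = -1
s = (-7 - (-3)*(-1) - (-2)*(-3)) / 4 = -4

(-4, -1, -3)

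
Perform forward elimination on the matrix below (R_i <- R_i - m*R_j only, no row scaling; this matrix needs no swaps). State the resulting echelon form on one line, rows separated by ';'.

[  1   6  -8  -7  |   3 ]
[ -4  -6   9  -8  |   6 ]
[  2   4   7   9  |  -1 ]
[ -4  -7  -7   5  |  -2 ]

REF = [1 6 -8 -7 3; 0 18 -23 -36 18; 0 0 115/9 7 1; 0 0 0 4707/230 -1299/230]

Forward elimination:
R2 <- R2 - (-4)*R1:  [   0   18  -23  -36   18 ]
R3 <- R3 - (2)*R1:  [  0  -8  23  23  -7 ]
R4 <- R4 - (-4)*R1:  [   0   17  -39  -23   10 ]
R3 <- R3 - (-4/9)*R2:  [     0      0  115/9      7      1 ]
R4 <- R4 - (17/18)*R2:  [       0        0  -311/18       11       -7 ]
R4 <- R4 - (-311/230)*R3:  [         0          0          0   4707/230  -1299/230 ]
Row echelon form:
[ 1   6     -8        -7  |          3 ]
[ 0  18    -23       -36  |         18 ]
[ 0   0  115/9         7  |          1 ]
[ 0   0      0  4707/230  |  -1299/230 ]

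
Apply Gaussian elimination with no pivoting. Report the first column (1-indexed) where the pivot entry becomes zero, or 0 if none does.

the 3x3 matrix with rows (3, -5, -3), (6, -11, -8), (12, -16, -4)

first zero-pivot column = 3

Naive forward elimination:
R2 <- R2 - (2)*R1:  [  0  -1  -2 ]
R3 <- R3 - (4)*R1:  [ 0  4  8 ]
R3 <- R3 - (-4)*R2:  [ 0  0  0 ]
Matrix at this point:
[ 3  -5  -3 ]
[ 0  -1  -2 ]
[ 0   0   0 ]
Pivot entry (3,3) in the last row is zero and there are no rows below to swap with -> zero pivot in column 3 (A is singular).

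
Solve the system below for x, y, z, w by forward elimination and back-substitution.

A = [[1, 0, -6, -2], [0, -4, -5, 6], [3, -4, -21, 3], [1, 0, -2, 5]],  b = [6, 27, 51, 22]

(-4, 3, -3, 4)

Forward elimination on [A|b]:
R3 <- R3 - (3)*R1:  [  0  -4  -3   9  33 ]
R4 <- R4 - (1)*R1:  [  0   0   4   7  16 ]
R3 <- R3 - (1)*R2:  [ 0  0  2  3  6 ]
R4 <- R4 - (2)*R3:  [ 0  0  0  1  4 ]
Row echelon form:
[ 1   0  -6  -2  |   6 ]
[ 0  -4  -5   6  |  27 ]
[ 0   0   2   3  |   6 ]
[ 0   0   0   1  |   4 ]
Back-substitution:
w = (4) / 1 = 4
z = (6 - (3)*(4)) / 2 = -3
y = (27 - (-5)*(-3) - (6)*(4)) / -4 = 3
x = (6 - (-6)*(-3) - (-2)*(4)) / 1 = -4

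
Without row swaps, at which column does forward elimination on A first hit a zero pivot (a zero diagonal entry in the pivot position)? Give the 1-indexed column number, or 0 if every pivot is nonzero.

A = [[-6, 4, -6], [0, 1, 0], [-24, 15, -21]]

first zero-pivot column = 0

Naive forward elimination:
R3 <- R3 - (4)*R1:  [  0  -1   3 ]
R3 <- R3 - (-1)*R2:  [ 0  0  3 ]
All pivots nonzero; naive elimination completes without hitting a zero pivot.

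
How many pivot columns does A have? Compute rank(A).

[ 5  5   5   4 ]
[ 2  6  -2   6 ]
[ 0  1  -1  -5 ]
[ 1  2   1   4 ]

rank(A) = 4

Row reduction:
R2 <- R2 - (2/5)*R1:  [    0     4    -4  22/5 ]
R4 <- R4 - (1/5)*R1:  [    0     1     0  16/5 ]
R3 <- R3 - (1/4)*R2:  [      0       0       0  -61/10 ]
R4 <- R4 - (1/4)*R2:  [     0      0      1  21/10 ]
R3 <-> R4   (pivot in column 3 was zero)
[ 5  5   5       4 ]
[ 0  4  -4    22/5 ]
[ 0  0   1   21/10 ]
[ 0  0   0  -61/10 ]
Row echelon form:
[ 5  5   5       4 ]
[ 0  4  -4    22/5 ]
[ 0  0   1   21/10 ]
[ 0  0   0  -61/10 ]
Nonzero rows / pivot columns: 4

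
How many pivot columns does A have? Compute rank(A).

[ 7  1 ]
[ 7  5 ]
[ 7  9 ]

rank(A) = 2

Row reduction:
R2 <- R2 - (1)*R1:  [ 0  4 ]
R3 <- R3 - (1)*R1:  [ 0  8 ]
R3 <- R3 - (2)*R2:  [ 0  0 ]
Row echelon form:
[ 7  1 ]
[ 0  4 ]
[ 0  0 ]
Nonzero rows / pivot columns: 2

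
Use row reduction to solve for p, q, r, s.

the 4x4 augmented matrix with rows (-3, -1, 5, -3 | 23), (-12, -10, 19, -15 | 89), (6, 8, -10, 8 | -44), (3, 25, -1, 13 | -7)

(-1, 1, 3, -2)

Forward elimination on [A|b]:
R2 <- R2 - (4)*R1:  [  0  -6  -1  -3  -3 ]
R3 <- R3 - (-2)*R1:  [ 0  6  0  2  2 ]
R4 <- R4 - (-1)*R1:  [  0  24   4  10  16 ]
R3 <- R3 - (-1)*R2:  [  0   0  -1  -1  -1 ]
R4 <- R4 - (-4)*R2:  [  0   0   0  -2   4 ]
Row echelon form:
[ -3  -1   5  -3  |  23 ]
[  0  -6  -1  -3  |  -3 ]
[  0   0  -1  -1  |  -1 ]
[  0   0   0  -2  |   4 ]
Back-substitution:
s = (4) / -2 = -2
r = (-1 - (-1)*(-2)) / -1 = 3
q = (-3 - (-1)*(3) - (-3)*(-2)) / -6 = 1
p = (23 - (-1)*(1) - (5)*(3) - (-3)*(-2)) / -3 = -1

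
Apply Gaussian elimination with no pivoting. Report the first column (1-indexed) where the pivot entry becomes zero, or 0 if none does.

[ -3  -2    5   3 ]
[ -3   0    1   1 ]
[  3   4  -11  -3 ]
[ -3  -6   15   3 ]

first zero-pivot column = 0

Naive forward elimination:
R2 <- R2 - (1)*R1:  [  0   2  -4  -2 ]
R3 <- R3 - (-1)*R1:  [  0   2  -6   0 ]
R4 <- R4 - (1)*R1:  [  0  -4  10   0 ]
R3 <- R3 - (1)*R2:  [  0   0  -2   2 ]
R4 <- R4 - (-2)*R2:  [  0   0   2  -4 ]
R4 <- R4 - (-1)*R3:  [  0   0   0  -2 ]
All pivots nonzero; naive elimination completes without hitting a zero pivot.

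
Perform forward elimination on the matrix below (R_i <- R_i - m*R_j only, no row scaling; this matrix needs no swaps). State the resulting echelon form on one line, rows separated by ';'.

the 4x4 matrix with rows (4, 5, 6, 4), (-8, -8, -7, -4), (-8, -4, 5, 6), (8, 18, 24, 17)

Forward elimination:
R2 <- R2 - (-2)*R1:  [ 0  2  5  4 ]
R3 <- R3 - (-2)*R1:  [  0   6  17  14 ]
R4 <- R4 - (2)*R1:  [  0   8  12   9 ]
R3 <- R3 - (3)*R2:  [ 0  0  2  2 ]
R4 <- R4 - (4)*R2:  [  0   0  -8  -7 ]
R4 <- R4 - (-4)*R3:  [ 0  0  0  1 ]
Row echelon form:
[ 4  5  6  4 ]
[ 0  2  5  4 ]
[ 0  0  2  2 ]
[ 0  0  0  1 ]

REF = [4 5 6 4; 0 2 5 4; 0 0 2 2; 0 0 0 1]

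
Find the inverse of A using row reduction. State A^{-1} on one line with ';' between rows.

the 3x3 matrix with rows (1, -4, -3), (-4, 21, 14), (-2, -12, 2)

inverse = [21/2 11/5 7/20; -1 -1/5 -1/10; 9/2 1 1/4]

Gauss-Jordan on [A | I]:
R2 <- R2 - (-4)*R1:  [ 0  5  2  |  4  1  0 ]
R3 <- R3 - (-2)*R1:  [   0  -20   -4  |    2    0    1 ]
R2 <- (1/5)*R2:  [   0    1  2/5  |  4/5  1/5    0 ]
R1 <- R1 - (-4)*R2:  [    1     0  -7/5  |  21/5   4/5     0 ]
R3 <- R3 - (-20)*R2:  [  0   0   4  |  18   4   1 ]
R3 <- (1/4)*R3:  [   0    0    1  |  9/2    1  1/4 ]
R1 <- R1 - (-7/5)*R3:  [    1     0     0  |  21/2  11/5  7/20 ]
R2 <- R2 - (2/5)*R3:  [     0      1      0  |     -1   -1/5  -1/10 ]
Right block of [I | A^{-1}] is the inverse:
[ 21/2  11/5   7/20 ]
[   -1  -1/5  -1/10 ]
[  9/2     1    1/4 ]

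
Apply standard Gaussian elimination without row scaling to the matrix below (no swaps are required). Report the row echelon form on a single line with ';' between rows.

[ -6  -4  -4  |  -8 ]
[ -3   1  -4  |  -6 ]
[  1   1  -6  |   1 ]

Forward elimination:
R2 <- R2 - (1/2)*R1:  [  0   3  -2  -2 ]
R3 <- R3 - (-1/6)*R1:  [     0    1/3  -20/3   -1/3 ]
R3 <- R3 - (1/9)*R2:  [     0      0  -58/9   -1/9 ]
Row echelon form:
[ -6  -4     -4  |    -8 ]
[  0   3     -2  |    -2 ]
[  0   0  -58/9  |  -1/9 ]

REF = [-6 -4 -4 -8; 0 3 -2 -2; 0 0 -58/9 -1/9]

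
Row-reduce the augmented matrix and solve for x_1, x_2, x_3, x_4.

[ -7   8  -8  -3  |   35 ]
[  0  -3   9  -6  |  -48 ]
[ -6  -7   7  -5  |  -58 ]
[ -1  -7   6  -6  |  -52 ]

(1, 3, -3, 2)

Forward elimination on [A|b]:
R3 <- R3 - (6/7)*R1:  [     0  -97/7   97/7  -17/7    -88 ]
R4 <- R4 - (1/7)*R1:  [     0  -57/7   50/7  -39/7    -57 ]
R3 <- R3 - (97/21)*R2:  [      0       0  -194/7   177/7   936/7 ]
R4 <- R4 - (19/7)*R2:  [      0       0  -121/7    75/7   513/7 ]
R4 <- R4 - (121/194)*R3:  [        0         0         0  -981/194   -981/97 ]
Row echelon form:
[ -7   8      -8        -3  |       35 ]
[  0  -3       9        -6  |      -48 ]
[  0   0  -194/7     177/7  |    936/7 ]
[  0   0       0  -981/194  |  -981/97 ]
Back-substitution:
x_4 = (-981/97) / (-981/194) = 2
x_3 = (936/7 - (177/7)*(2)) / (-194/7) = -3
x_2 = (-48 - (9)*(-3) - (-6)*(2)) / -3 = 3
x_1 = (35 - (8)*(3) - (-8)*(-3) - (-3)*(2)) / -7 = 1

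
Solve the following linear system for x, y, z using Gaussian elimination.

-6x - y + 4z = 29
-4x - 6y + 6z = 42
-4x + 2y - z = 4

Forward elimination on [A|b]:
R2 <- R2 - (2/3)*R1:  [     0  -16/3   10/3   68/3 ]
R3 <- R3 - (2/3)*R1:  [     0    8/3  -11/3  -46/3 ]
R3 <- R3 - (-1/2)*R2:  [  0   0  -2  -4 ]
Row echelon form:
[ -6     -1     4  |    29 ]
[  0  -16/3  10/3  |  68/3 ]
[  0      0    -2  |    -4 ]
Back-substitution:
z = (-4) / -2 = 2
y = (68/3 - (10/3)*(2)) / (-16/3) = -3
x = (29 - (-1)*(-3) - (4)*(2)) / -6 = -3

(-3, -3, 2)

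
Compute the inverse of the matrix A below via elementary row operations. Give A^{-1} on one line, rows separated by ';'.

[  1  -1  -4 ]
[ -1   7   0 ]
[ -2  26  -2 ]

Gauss-Jordan on [A | I]:
R2 <- R2 - (-1)*R1:  [  0   6  -4  |   1   1   0 ]
R3 <- R3 - (-2)*R1:  [   0   24  -10  |    2    0    1 ]
R2 <- (1/6)*R2:  [    0     1  -2/3  |   1/6   1/6     0 ]
R1 <- R1 - (-1)*R2:  [     1      0  -14/3  |    7/6    1/6      0 ]
R3 <- R3 - (24)*R2:  [  0   0   6  |  -2  -4   1 ]
R3 <- (1/6)*R3:  [    0     0     1  |  -1/3  -2/3   1/6 ]
R1 <- R1 - (-14/3)*R3:  [      1       0       0  |   -7/18  -53/18     7/9 ]
R2 <- R2 - (-2/3)*R3:  [     0      1      0  |  -1/18  -5/18    1/9 ]
Right block of [I | A^{-1}] is the inverse:
[ -7/18  -53/18  7/9 ]
[ -1/18   -5/18  1/9 ]
[  -1/3    -2/3  1/6 ]

inverse = [-7/18 -53/18 7/9; -1/18 -5/18 1/9; -1/3 -2/3 1/6]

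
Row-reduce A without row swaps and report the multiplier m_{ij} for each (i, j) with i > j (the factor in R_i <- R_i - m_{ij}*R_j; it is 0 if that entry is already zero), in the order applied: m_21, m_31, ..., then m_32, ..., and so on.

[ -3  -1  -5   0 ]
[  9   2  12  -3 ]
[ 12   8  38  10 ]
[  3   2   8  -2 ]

Forward elimination:
R2 <- R2 - (-3)*R1:  [  0  -1  -3  -3 ]
R3 <- R3 - (-4)*R1:  [  0   4  18  10 ]
R4 <- R4 - (-1)*R1:  [  0   1   3  -2 ]
R3 <- R3 - (-4)*R2:  [  0   0   6  -2 ]
R4 <- R4 - (-1)*R2:  [  0   0   0  -5 ]
R4: entry in column 3 is already 0 -> m_{43} = 0 (no row operation needed)
Multipliers (in order of application): m_{21} = -3, m_{31} = -4, m_{41} = -1, m_{32} = -4, m_{42} = -1, m_{43} = 0

multipliers: -3, -4, -1, -4, -1, 0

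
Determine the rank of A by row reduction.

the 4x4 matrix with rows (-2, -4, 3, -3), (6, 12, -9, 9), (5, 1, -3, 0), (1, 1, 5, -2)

rank(A) = 3

Row reduction:
R2 <- R2 - (-3)*R1:  [ 0  0  0  0 ]
R3 <- R3 - (-5/2)*R1:  [     0     -9    9/2  -15/2 ]
R4 <- R4 - (-1/2)*R1:  [    0    -1  13/2  -7/2 ]
R2 <-> R3   (pivot in column 2 was zero)
[ -2  -4     3     -3 ]
[  0  -9   9/2  -15/2 ]
[  0   0     0      0 ]
[  0  -1  13/2   -7/2 ]
R4 <- R4 - (1/9)*R2:  [    0     0     6  -8/3 ]
R3 <-> R4   (pivot in column 3 was zero)
[ -2  -4    3     -3 ]
[  0  -9  9/2  -15/2 ]
[  0   0    6   -8/3 ]
[  0   0    0      0 ]
Row echelon form:
[ -2  -4    3     -3 ]
[  0  -9  9/2  -15/2 ]
[  0   0    6   -8/3 ]
[  0   0    0      0 ]
Nonzero rows / pivot columns: 3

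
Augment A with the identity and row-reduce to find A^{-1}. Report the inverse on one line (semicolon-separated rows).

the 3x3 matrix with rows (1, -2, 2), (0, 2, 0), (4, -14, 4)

inverse = [-1 5/2 1/2; 0 1/2 0; 1 -3/4 -1/4]

Gauss-Jordan on [A | I]:
R3 <- R3 - (4)*R1:  [  0  -6  -4  |  -4   0   1 ]
R2 <- (1/2)*R2:  [   0    1    0  |    0  1/2    0 ]
R1 <- R1 - (-2)*R2:  [ 1  0  2  |  1  1  0 ]
R3 <- R3 - (-6)*R2:  [  0   0  -4  |  -4   3   1 ]
R3 <- (1/-4)*R3:  [    0     0     1  |     1  -3/4  -1/4 ]
R1 <- R1 - (2)*R3:  [   1    0    0  |   -1  5/2  1/2 ]
Right block of [I | A^{-1}] is the inverse:
[ -1   5/2   1/2 ]
[  0   1/2     0 ]
[  1  -3/4  -1/4 ]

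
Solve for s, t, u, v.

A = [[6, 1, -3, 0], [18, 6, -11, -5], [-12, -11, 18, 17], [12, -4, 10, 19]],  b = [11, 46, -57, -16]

Forward elimination on [A|b]:
R2 <- R2 - (3)*R1:  [  0   3  -2  -5  13 ]
R3 <- R3 - (-2)*R1:  [   0   -9   12   17  -35 ]
R4 <- R4 - (2)*R1:  [   0   -6   16   19  -38 ]
R3 <- R3 - (-3)*R2:  [ 0  0  6  2  4 ]
R4 <- R4 - (-2)*R2:  [   0    0   12    9  -12 ]
R4 <- R4 - (2)*R3:  [   0    0    0    5  -20 ]
Row echelon form:
[ 6  1  -3   0  |   11 ]
[ 0  3  -2  -5  |   13 ]
[ 0  0   6   2  |    4 ]
[ 0  0   0   5  |  -20 ]
Back-substitution:
v = (-20) / 5 = -4
u = (4 - (2)*(-4)) / 6 = 2
t = (13 - (-2)*(2) - (-5)*(-4)) / 3 = -1
s = (11 - (1)*(-1) - (-3)*(2)) / 6 = 3

(3, -1, 2, -4)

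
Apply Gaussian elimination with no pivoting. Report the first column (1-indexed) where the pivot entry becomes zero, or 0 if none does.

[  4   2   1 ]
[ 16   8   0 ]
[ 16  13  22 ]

first zero-pivot column = 2

Naive forward elimination:
R2 <- R2 - (4)*R1:  [  0   0  -4 ]
R3 <- R3 - (4)*R1:  [  0   5  18 ]
Matrix at this point:
[ 4  2   1 ]
[ 0  0  -4 ]
[ 0  5  18 ]
Pivot entry (2,2) is zero but row 3 has 5 in column 2 -> naive elimination stops; a row interchange (e.g. R2 <-> R3) would be required here.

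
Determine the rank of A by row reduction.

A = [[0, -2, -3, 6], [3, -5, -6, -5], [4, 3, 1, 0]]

rank(A) = 3

Row reduction:
R1 <-> R2   (pivot in column 1 was zero)
[ 3  -5  -6  -5 ]
[ 0  -2  -3   6 ]
[ 4   3   1   0 ]
R3 <- R3 - (4/3)*R1:  [    0  29/3     9  20/3 ]
R3 <- R3 - (-29/6)*R2:  [     0      0  -11/2  107/3 ]
Row echelon form:
[ 3  -5     -6     -5 ]
[ 0  -2     -3      6 ]
[ 0   0  -11/2  107/3 ]
Nonzero rows / pivot columns: 3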